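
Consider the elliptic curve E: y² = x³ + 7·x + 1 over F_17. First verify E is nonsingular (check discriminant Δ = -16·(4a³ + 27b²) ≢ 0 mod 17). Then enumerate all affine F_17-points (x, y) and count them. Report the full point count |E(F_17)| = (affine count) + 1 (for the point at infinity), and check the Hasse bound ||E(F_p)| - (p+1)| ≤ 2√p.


Affine points = {(0, 1), (0, 16), (1, 3), (1, 14), (3, 7), (3, 10), (4, 5), (4, 12), (5, 5), (5, 12), (6, 2), (6, 15), (7, 6), (7, 11), (8, 5), (8, 12), (10, 0), (11, 7), (11, 10), (14, 2), (14, 15), (15, 8), (15, 9)}; affine count = 23; |E(F_17)| = 24.

Discriminant check: Δ ∝ 4a³ + 27b² = 4·7³ + 27·1² = 4·343 + 27·1 ≡ 5 (mod 17). Nonzero ⇒ E is nonsingular.
For each x ∈ F_17, compute rhs = x³ + 7·x + 1 mod 17, then count y ∈ F_17 with y² ≡ rhs.
  x = 0: rhs = 1, matching y values: 1, 16 (2 points).
  x = 1: rhs = 9, matching y values: 3, 14 (2 points).
  x = 2: rhs = 6, matching y values: none (0 points).
  x = 3: rhs = 15, matching y values: 7, 10 (2 points).
  x = 4: rhs = 8, matching y values: 5, 12 (2 points).
  x = 5: rhs = 8, matching y values: 5, 12 (2 points).
  x = 6: rhs = 4, matching y values: 2, 15 (2 points).
  x = 7: rhs = 2, matching y values: 6, 11 (2 points).
  x = 8: rhs = 8, matching y values: 5, 12 (2 points).
  x = 9: rhs = 11, matching y values: none (0 points).
  x = 10: rhs = 0, matching y values: 0 (1 points).
  x = 11: rhs = 15, matching y values: 7, 10 (2 points).
  x = 12: rhs = 11, matching y values: none (0 points).
  x = 13: rhs = 11, matching y values: none (0 points).
  x = 14: rhs = 4, matching y values: 2, 15 (2 points).
  x = 15: rhs = 13, matching y values: 8, 9 (2 points).
  x = 16: rhs = 10, matching y values: none (0 points).
Total affine count: 23.
Full point count |E(F_17)| = 23 + 1 = 24.
Hasse bound: |24 − (17+1)| = |6| = 6 ≤ 2√17 ≈ 8.2462 ✓.


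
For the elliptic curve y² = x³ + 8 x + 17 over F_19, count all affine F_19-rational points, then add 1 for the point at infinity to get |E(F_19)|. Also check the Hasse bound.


Affine points = {(0, 6), (0, 13), (1, 8), (1, 11), (3, 7), (3, 12), (5, 7), (5, 12), (7, 6), (7, 13), (8, 2), (8, 17), (9, 1), (9, 18), (11, 7), (11, 12), (12, 6), (12, 13), (13, 0), (14, 2), (14, 17), (15, 4), (15, 15), (16, 2), (16, 17)}; affine count = 25; |E(F_19)| = 26.

Discriminant check: Δ ∝ 4a³ + 27b² = 4·8³ + 27·17² = 4·512 + 27·289 ≡ 9 (mod 19). Nonzero ⇒ E is nonsingular.
For each x ∈ F_19, compute rhs = x³ + 8·x + 17 mod 19, then count y ∈ F_19 with y² ≡ rhs.
  x = 0: rhs = 17, matching y values: 6, 13 (2 points).
  x = 1: rhs = 7, matching y values: 8, 11 (2 points).
  x = 2: rhs = 3, matching y values: none (0 points).
  x = 3: rhs = 11, matching y values: 7, 12 (2 points).
  x = 4: rhs = 18, matching y values: none (0 points).
  x = 5: rhs = 11, matching y values: 7, 12 (2 points).
  x = 6: rhs = 15, matching y values: none (0 points).
  x = 7: rhs = 17, matching y values: 6, 13 (2 points).
  x = 8: rhs = 4, matching y values: 2, 17 (2 points).
  x = 9: rhs = 1, matching y values: 1, 18 (2 points).
  x = 10: rhs = 14, matching y values: none (0 points).
  x = 11: rhs = 11, matching y values: 7, 12 (2 points).
  x = 12: rhs = 17, matching y values: 6, 13 (2 points).
  x = 13: rhs = 0, matching y values: 0 (1 points).
  x = 14: rhs = 4, matching y values: 2, 17 (2 points).
  x = 15: rhs = 16, matching y values: 4, 15 (2 points).
  x = 16: rhs = 4, matching y values: 2, 17 (2 points).
  x = 17: rhs = 12, matching y values: none (0 points).
  x = 18: rhs = 8, matching y values: none (0 points).
Total affine count: 25.
Full point count |E(F_19)| = 25 + 1 = 26.
Hasse bound: |26 − (19+1)| = |6| = 6 ≤ 2√19 ≈ 8.7178 ✓.


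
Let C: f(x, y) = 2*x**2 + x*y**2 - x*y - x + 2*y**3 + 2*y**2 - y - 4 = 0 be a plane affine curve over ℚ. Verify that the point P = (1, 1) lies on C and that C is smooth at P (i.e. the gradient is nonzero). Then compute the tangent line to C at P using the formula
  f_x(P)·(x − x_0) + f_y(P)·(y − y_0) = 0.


Tangent line at P: 3*x + 10*y - 13 = 0.

Step 1: f(1, 1) = 0, so P lies on C.
Step 2: partial derivatives
  f_x(x, y) = 4*x + y**2 - y - 1, f_y(x, y) = 2*x*y - x + 6*y**2 + 4*y - 1.
  f_x(P) = 3, f_y(P) = 10 (gradient nonzero, so P is smooth).
Step 3: tangent line at P: 3·(x − 1) + 10·(y − 1) = 0.
Expanding: 3*x + 10*y - 13 = 0.


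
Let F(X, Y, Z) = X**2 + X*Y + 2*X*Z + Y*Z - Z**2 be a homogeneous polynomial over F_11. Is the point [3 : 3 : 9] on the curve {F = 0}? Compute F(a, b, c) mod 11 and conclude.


F(3,3,9) ≡ 7 (mod 11); P is NOT on the curve.

Evaluate F(3, 3, 9) term-by-term (mod 11).
  X**2 ↦ 1·9·1·1 = 9
  X*Y ↦ 1·3·3·1 = 9
  2*X*Z ↦ 2·3·1·9 = 54
  Y*Z ↦ 1·1·3·9 = 27
  -Z**2 ↦ -1·1·1·81 = -81
Sum: F(3, 3, 9) = (9) + (9) + (54) + (27) + (-81) = 18.
Reducing mod 11: 18 ≡ 7 (mod 11).
Since F(a, b, c) ≡ 7 ≠ 0 (mod 11), P does NOT lie on the curve.


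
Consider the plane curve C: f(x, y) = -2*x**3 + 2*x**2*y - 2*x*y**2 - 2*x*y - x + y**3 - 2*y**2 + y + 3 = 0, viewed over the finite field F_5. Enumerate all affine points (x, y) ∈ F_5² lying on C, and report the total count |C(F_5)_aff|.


Affine F_5-points: {(0, 2), (0, 3), (1, 0), (2, 0), (2, 1), (3, 3), (4, 4)}; count = 7.

For each of the 25 pairs (x, y) ∈ F_5², evaluate f(x, y) mod 5. Record the zeros.
  x = 0: [0↦3, 1↦3, 2↦0, 3↦0, 4↦4]  zeros at y ∈ {2, 3}
  x = 1: [0↦0, 1↦3, 2↦4, 3↦4, 4↦4]  zeros at y ∈ {0}
  x = 2: [0↦0, 1↦0, 2↦4, 3↦3, 4↦3]  zeros at y ∈ {0, 1}
  x = 3: [0↦1, 1↦2, 2↦3, 3↦0, 4↦4]  zeros at y ∈ {3}
  x = 4: [0↦1, 1↦2, 2↦4, 3↦3, 4↦0]  zeros at y ∈ {4}
Collecting zeros: affine points = {(0, 2), (0, 3), (1, 0), (2, 0), (2, 1), (3, 3), (4, 4)}.
Total count |C(F_5)_aff| = 7.


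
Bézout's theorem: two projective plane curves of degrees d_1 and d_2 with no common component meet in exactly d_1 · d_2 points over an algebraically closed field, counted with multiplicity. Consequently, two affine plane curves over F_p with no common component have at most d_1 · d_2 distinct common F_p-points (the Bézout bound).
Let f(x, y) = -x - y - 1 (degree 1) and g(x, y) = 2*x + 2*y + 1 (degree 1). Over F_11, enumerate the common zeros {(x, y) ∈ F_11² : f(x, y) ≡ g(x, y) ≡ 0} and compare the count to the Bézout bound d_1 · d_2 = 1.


Common zeros: ∅; count = 0; Bézout bound = 1.

deg(f) = 1, deg(g) = 1, so Bézout bound = 1.
Scan x ∈ F_11. For each x, list the y ∈ F_11 with f(x, y) ≡ 0 and those with g(x, y) ≡ 0 (mod 11); the common zeros in that column are the intersection.
  x = 0: f ≡ 0 at y ∈ {10}; g ≡ 0 at y ∈ {5}; common: ∅.
  x = 1: f ≡ 0 at y ∈ {9}; g ≡ 0 at y ∈ {4}; common: ∅.
  x = 2: f ≡ 0 at y ∈ {8}; g ≡ 0 at y ∈ {3}; common: ∅.
  x = 3: f ≡ 0 at y ∈ {7}; g ≡ 0 at y ∈ {2}; common: ∅.
  x = 4: f ≡ 0 at y ∈ {6}; g ≡ 0 at y ∈ {1}; common: ∅.
  x = 5: f ≡ 0 at y ∈ {5}; g ≡ 0 at y ∈ {0}; common: ∅.
  x = 6: f ≡ 0 at y ∈ {4}; g ≡ 0 at y ∈ {10}; common: ∅.
  x = 7: f ≡ 0 at y ∈ {3}; g ≡ 0 at y ∈ {9}; common: ∅.
  x = 8: f ≡ 0 at y ∈ {2}; g ≡ 0 at y ∈ {8}; common: ∅.
  x = 9: f ≡ 0 at y ∈ {1}; g ≡ 0 at y ∈ {7}; common: ∅.
  x = 10: f ≡ 0 at y ∈ {0}; g ≡ 0 at y ∈ {6}; common: ∅.
Collecting: common zeros = ∅, so the count is 0.
Comparison with the Bézout bound: 0 ≤ 1 = deg(f)·deg(g), as expected for curves with no common component (the affine F_11-count falls short of the bound because intersections may lie at infinity, over extension fields, or carry multiplicity).


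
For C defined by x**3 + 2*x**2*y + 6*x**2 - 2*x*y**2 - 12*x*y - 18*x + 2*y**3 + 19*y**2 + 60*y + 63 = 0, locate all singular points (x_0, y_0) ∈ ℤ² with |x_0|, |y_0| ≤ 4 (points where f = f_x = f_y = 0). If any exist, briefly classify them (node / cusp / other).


Singular points: {(0, -3)}; classification: cusp.

Compute partial derivatives:
  f_x = 3*x**2 + 4*x*y + 12*x - 2*y**2 - 12*y - 18.
  f_y = 2*x**2 - 4*x*y - 12*x + 6*y**2 + 38*y + 60.
Scan x_0 ∈ {−4, ..., 4}. For each x_0, f_y(x_0, y) is a polynomial in y; find its integer roots y ∈ {−4, ..., 4}, then test f_x and f at those candidates.
  x = -4: f_y(-4, y) = 6*y**2 + 54*y + 140; no integer root y with |y| ≤ 4.
  x = -3: f_y(-3, y) = 6*y**2 + 50*y + 114; no integer root y with |y| ≤ 4.
  x = -2: f_y(-2, y) = 6*y**2 + 46*y + 92; no integer root y with |y| ≤ 4.
  x = -1: f_y(-1, y) = 6*y**2 + 42*y + 74; no integer root y with |y| ≤ 4.
  x = 0: f_y(0, y) = 6*y**2 + 38*y + 60; vanishes at y ∈ {-3}. (0, -3): f_x = 0, f = 0 — SINGULAR.
  x = 1: f_y(1, y) = 6*y**2 + 34*y + 50; no integer root y with |y| ≤ 4.
  x = 2: f_y(2, y) = 6*y**2 + 30*y + 44; no integer root y with |y| ≤ 4.
  x = 3: f_y(3, y) = 6*y**2 + 26*y + 42; no integer root y with |y| ≤ 4.
  x = 4: f_y(4, y) = 6*y**2 + 22*y + 44; no integer root y with |y| ≤ 4.
Only singular point on the grid: (0, -3).
Classify: substitute x = 0 + u, y = -3 + v and expand: f = u**3 + 2*u**2*v - 2*u*v**2 + 2*v**3 + v**2.
No constant or linear terms (consistent with a singular point). Quadratic part: v**2. Cubic part: u**3 + 2*u**2*v - 2*u*v**2 + 2*v**3.
The quadratic part v**2 is a perfect square, so there is a single (double) tangent line v = 0, i.e. y = -3. Restricting the cubic part to that line (v = 0) leaves u**3 ≠ 0, so f is not divisible by v and the branch is v² ≈ -u**3 to lowest order — this is a cusp.
Classification: cusp.


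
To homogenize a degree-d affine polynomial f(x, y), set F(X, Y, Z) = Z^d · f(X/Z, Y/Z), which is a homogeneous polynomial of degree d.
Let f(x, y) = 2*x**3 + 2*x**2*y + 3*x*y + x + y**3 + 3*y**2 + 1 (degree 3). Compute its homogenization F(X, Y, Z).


F(X, Y, Z) = 2*X**3 + 2*X**2*Y + 3*X*Y*Z + X*Z**2 + Y**3 + 3*Y**2*Z + Z**3

deg(f) = 3.
Substitute x = X/Z, y = Y/Z into f, then multiply by Z^3.
  monomial 2·x^3·y^0 ↦ 2·X^3·Y^0·Z^0.
  monomial 2·x^2·y^1 ↦ 2·X^2·Y^1·Z^0.
  monomial 3·x^1·y^1 ↦ 3·X^1·Y^1·Z^1.
  monomial 1·x^1·y^0 ↦ 1·X^1·Y^0·Z^2.
  monomial 1·x^0·y^3 ↦ 1·X^0·Y^3·Z^0.
  monomial 3·x^0·y^2 ↦ 3·X^0·Y^2·Z^1.
  monomial 1·x^0·y^0 ↦ 1·X^0·Y^0·Z^3.
Collecting: F(X, Y, Z) = 2*X**3 + 2*X**2*Y + 3*X*Y*Z + X*Z**2 + Y**3 + 3*Y**2*Z + Z**3.


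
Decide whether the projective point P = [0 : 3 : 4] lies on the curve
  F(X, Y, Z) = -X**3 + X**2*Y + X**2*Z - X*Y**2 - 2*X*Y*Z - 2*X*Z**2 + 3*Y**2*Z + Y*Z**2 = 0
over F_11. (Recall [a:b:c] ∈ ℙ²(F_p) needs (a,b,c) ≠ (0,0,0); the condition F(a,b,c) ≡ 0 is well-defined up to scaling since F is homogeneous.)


F(0,3,4) ≡ 2 (mod 11); P is NOT on the curve.

Evaluate F(0, 3, 4) term-by-term (mod 11).
  -X**3 ↦ -1·0·1·1 = 0
  X**2*Y ↦ 1·0·3·1 = 0
  X**2*Z ↦ 1·0·1·4 = 0
  -X*Y**2 ↦ -1·0·9·1 = 0
  -2*X*Y*Z ↦ -2·0·3·4 = 0
  -2*X*Z**2 ↦ -2·0·1·16 = 0
  3*Y**2*Z ↦ 3·1·9·4 = 108
  Y*Z**2 ↦ 1·1·3·16 = 48
Sum: F(0, 3, 4) = (0) + (0) + (0) + (0) + (0) + (0) + (108) + (48) = 156.
Reducing mod 11: 156 ≡ 2 (mod 11).
Since F(a, b, c) ≡ 2 ≠ 0 (mod 11), P does NOT lie on the curve.


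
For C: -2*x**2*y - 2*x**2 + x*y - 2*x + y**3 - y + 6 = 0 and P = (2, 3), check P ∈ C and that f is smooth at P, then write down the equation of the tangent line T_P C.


Tangent line at P: -31*x + 20*y + 2 = 0.

Step 1: f(2, 3) = 0, so P lies on C.
Step 2: partial derivatives
  f_x(x, y) = -4*x*y - 4*x + y - 2, f_y(x, y) = -2*x**2 + x + 3*y**2 - 1.
  f_x(P) = -31, f_y(P) = 20 (gradient nonzero, so P is smooth).
Step 3: tangent line at P: -31·(x − 2) + 20·(y − 3) = 0.
Expanding: -31*x + 20*y + 2 = 0.


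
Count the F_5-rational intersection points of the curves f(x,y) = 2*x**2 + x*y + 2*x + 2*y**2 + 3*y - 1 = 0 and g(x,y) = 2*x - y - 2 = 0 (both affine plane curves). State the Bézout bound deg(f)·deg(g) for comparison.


Common zeros: ∅; count = 0; Bézout bound = 2.

deg(f) = 2, deg(g) = 1, so Bézout bound = 2.
Scan x ∈ F_5. For each x, list the y ∈ F_5 with f(x, y) ≡ 0 and those with g(x, y) ≡ 0 (mod 5); the common zeros in that column are the intersection.
  x = 0: f ≡ 0 at y ∈ ∅; g ≡ 0 at y ∈ {3}; common: ∅.
  x = 1: f ≡ 0 at y ∈ ∅; g ≡ 0 at y ∈ {0}; common: ∅.
  x = 2: f ≡ 0 at y ∈ ∅; g ≡ 0 at y ∈ {2}; common: ∅.
  x = 3: f ≡ 0 at y ∈ ∅; g ≡ 0 at y ∈ {4}; common: ∅.
  x = 4: f ≡ 0 at y ∈ ∅; g ≡ 0 at y ∈ {1}; common: ∅.
Collecting: common zeros = ∅, so the count is 0.
Comparison with the Bézout bound: 0 ≤ 2 = deg(f)·deg(g), as expected for curves with no common component (the affine F_5-count falls short of the bound because intersections may lie at infinity, over extension fields, or carry multiplicity).


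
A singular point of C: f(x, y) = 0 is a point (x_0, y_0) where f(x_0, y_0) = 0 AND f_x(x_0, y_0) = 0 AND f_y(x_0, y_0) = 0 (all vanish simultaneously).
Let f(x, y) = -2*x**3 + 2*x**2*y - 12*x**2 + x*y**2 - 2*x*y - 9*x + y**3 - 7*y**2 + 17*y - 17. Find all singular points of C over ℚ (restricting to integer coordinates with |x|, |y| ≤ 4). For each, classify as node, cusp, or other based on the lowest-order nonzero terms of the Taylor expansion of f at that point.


Singular points: {(-1, 3)}; classification: cusp.

Compute partial derivatives:
  f_x = -6*x**2 + 4*x*y - 24*x + y**2 - 2*y - 9.
  f_y = 2*x**2 + 2*x*y - 2*x + 3*y**2 - 14*y + 17.
Scan x_0 ∈ {−4, ..., 4}. For each x_0, f_y(x_0, y) is a polynomial in y; find its integer roots y ∈ {−4, ..., 4}, then test f_x and f at those candidates.
  x = -4: f_y(-4, y) = 3*y**2 - 22*y + 57; no integer root y with |y| ≤ 4.
  x = -3: f_y(-3, y) = 3*y**2 - 20*y + 41; no integer root y with |y| ≤ 4.
  x = -2: f_y(-2, y) = 3*y**2 - 18*y + 29; no integer root y with |y| ≤ 4.
  x = -1: f_y(-1, y) = 3*y**2 - 16*y + 21; vanishes at y ∈ {3}. (-1, 3): f_x = 0, f = 0 — SINGULAR.
  x = 0: f_y(0, y) = 3*y**2 - 14*y + 17; no integer root y with |y| ≤ 4.
  x = 1: f_y(1, y) = 3*y**2 - 12*y + 17; no integer root y with |y| ≤ 4.
  x = 2: f_y(2, y) = 3*y**2 - 10*y + 21; no integer root y with |y| ≤ 4.
  x = 3: f_y(3, y) = 3*y**2 - 8*y + 29; no integer root y with |y| ≤ 4.
  x = 4: f_y(4, y) = 3*y**2 - 6*y + 41; no integer root y with |y| ≤ 4.
Only singular point on the grid: (-1, 3).
Classify: substitute x = -1 + u, y = 3 + v and expand: f = -2*u**3 + 2*u**2*v + u*v**2 + v**3 + v**2.
No constant or linear terms (consistent with a singular point). Quadratic part: v**2. Cubic part: -2*u**3 + 2*u**2*v + u*v**2 + v**3.
The quadratic part v**2 is a perfect square, so there is a single (double) tangent line v = 0, i.e. y = 3. Restricting the cubic part to that line (v = 0) leaves -2*u**3 ≠ 0, so f is not divisible by v and the branch is v² ≈ 2*u**3 to lowest order — this is a cusp.
Classification: cusp.


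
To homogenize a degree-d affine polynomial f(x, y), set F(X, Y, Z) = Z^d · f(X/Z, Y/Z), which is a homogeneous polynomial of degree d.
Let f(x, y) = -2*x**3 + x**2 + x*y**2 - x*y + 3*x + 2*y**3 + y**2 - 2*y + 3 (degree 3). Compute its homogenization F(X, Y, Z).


F(X, Y, Z) = -2*X**3 + X**2*Z + X*Y**2 - X*Y*Z + 3*X*Z**2 + 2*Y**3 + Y**2*Z - 2*Y*Z**2 + 3*Z**3

deg(f) = 3.
Substitute x = X/Z, y = Y/Z into f, then multiply by Z^3.
  monomial -2·x^3·y^0 ↦ -2·X^3·Y^0·Z^0.
  monomial 1·x^2·y^0 ↦ 1·X^2·Y^0·Z^1.
  monomial 1·x^1·y^2 ↦ 1·X^1·Y^2·Z^0.
  monomial -1·x^1·y^1 ↦ -1·X^1·Y^1·Z^1.
  monomial 3·x^1·y^0 ↦ 3·X^1·Y^0·Z^2.
  monomial 2·x^0·y^3 ↦ 2·X^0·Y^3·Z^0.
  monomial 1·x^0·y^2 ↦ 1·X^0·Y^2·Z^1.
  monomial -2·x^0·y^1 ↦ -2·X^0·Y^1·Z^2.
  monomial 3·x^0·y^0 ↦ 3·X^0·Y^0·Z^3.
Collecting: F(X, Y, Z) = -2*X**3 + X**2*Z + X*Y**2 - X*Y*Z + 3*X*Z**2 + 2*Y**3 + Y**2*Z - 2*Y*Z**2 + 3*Z**3.


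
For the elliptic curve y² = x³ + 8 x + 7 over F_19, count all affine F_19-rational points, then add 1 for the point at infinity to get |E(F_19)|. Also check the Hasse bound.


Affine points = {(0, 8), (0, 11), (1, 4), (1, 15), (3, 1), (3, 18), (5, 1), (5, 18), (6, 9), (6, 10), (7, 8), (7, 11), (10, 2), (10, 17), (11, 1), (11, 18), (12, 8), (12, 11), (13, 3), (13, 16), (15, 5), (15, 14), (18, 6), (18, 13)}; affine count = 24; |E(F_19)| = 25.

Discriminant check: Δ ∝ 4a³ + 27b² = 4·8³ + 27·7² = 4·512 + 27·49 ≡ 8 (mod 19). Nonzero ⇒ E is nonsingular.
For each x ∈ F_19, compute rhs = x³ + 8·x + 7 mod 19, then count y ∈ F_19 with y² ≡ rhs.
  x = 0: rhs = 7, matching y values: 8, 11 (2 points).
  x = 1: rhs = 16, matching y values: 4, 15 (2 points).
  x = 2: rhs = 12, matching y values: none (0 points).
  x = 3: rhs = 1, matching y values: 1, 18 (2 points).
  x = 4: rhs = 8, matching y values: none (0 points).
  x = 5: rhs = 1, matching y values: 1, 18 (2 points).
  x = 6: rhs = 5, matching y values: 9, 10 (2 points).
  x = 7: rhs = 7, matching y values: 8, 11 (2 points).
  x = 8: rhs = 13, matching y values: none (0 points).
  x = 9: rhs = 10, matching y values: none (0 points).
  x = 10: rhs = 4, matching y values: 2, 17 (2 points).
  x = 11: rhs = 1, matching y values: 1, 18 (2 points).
  x = 12: rhs = 7, matching y values: 8, 11 (2 points).
  x = 13: rhs = 9, matching y values: 3, 16 (2 points).
  x = 14: rhs = 13, matching y values: none (0 points).
  x = 15: rhs = 6, matching y values: 5, 14 (2 points).
  x = 16: rhs = 13, matching y values: none (0 points).
  x = 17: rhs = 2, matching y values: none (0 points).
  x = 18: rhs = 17, matching y values: 6, 13 (2 points).
Total affine count: 24.
Full point count |E(F_19)| = 24 + 1 = 25.
Hasse bound: |25 − (19+1)| = |5| = 5 ≤ 2√19 ≈ 8.7178 ✓.


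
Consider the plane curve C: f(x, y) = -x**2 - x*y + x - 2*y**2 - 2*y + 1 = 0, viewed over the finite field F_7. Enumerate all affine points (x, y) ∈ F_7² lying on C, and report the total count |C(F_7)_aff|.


Affine F_7-points: {(2, 1), (2, 4), (4, 5), (4, 6), (5, 1), (5, 6), (6, 5)}; count = 7.

For each of the 49 pairs (x, y) ∈ F_7², evaluate f(x, y) mod 7. Record the zeros.
  x = 0: [0↦1, 1↦4, 2↦3, 3↦5, 4↦3, 5↦4, 6↦1]  zeros at y ∈ ∅
  x = 1: [0↦1, 1↦3, 2↦1, 3↦2, 4↦6, 5↦6, 6↦2]  zeros at y ∈ ∅
  x = 2: [0↦6, 1↦0, 2↦4, 3↦4, 4↦0, 5↦6, 6↦1]  zeros at y ∈ {1, 4}
  x = 3: [0↦2, 1↦2, 2↦5, 3↦4, 4↦6, 5↦4, 6↦5]  zeros at y ∈ ∅
  x = 4: [0↦3, 1↦2, 2↦4, 3↦2, 4↦3, 5↦0, 6↦0]  zeros at y ∈ {5, 6}
  x = 5: [0↦2, 1↦0, 2↦1, 3↦5, 4↦5, 5↦1, 6↦0]  zeros at y ∈ {1, 6}
  x = 6: [0↦6, 1↦3, 2↦3, 3↦6, 4↦5, 5↦0, 6↦5]  zeros at y ∈ {5}
Collecting zeros: affine points = {(2, 1), (2, 4), (4, 5), (4, 6), (5, 1), (5, 6), (6, 5)}.
Total count |C(F_7)_aff| = 7.


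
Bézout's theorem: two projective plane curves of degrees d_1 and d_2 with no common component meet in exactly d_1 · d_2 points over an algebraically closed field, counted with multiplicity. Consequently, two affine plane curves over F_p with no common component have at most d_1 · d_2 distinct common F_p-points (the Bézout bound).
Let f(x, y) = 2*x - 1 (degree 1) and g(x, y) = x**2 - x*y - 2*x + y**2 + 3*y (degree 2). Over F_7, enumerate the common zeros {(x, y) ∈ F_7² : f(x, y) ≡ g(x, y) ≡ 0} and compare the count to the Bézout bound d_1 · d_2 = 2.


Common zeros: {(4, 3), (4, 5)}; count = 2; Bézout bound = 2.

deg(f) = 1, deg(g) = 2, so Bézout bound = 2.
Scan x ∈ F_7. For each x, list the y ∈ F_7 with f(x, y) ≡ 0 and those with g(x, y) ≡ 0 (mod 7); the common zeros in that column are the intersection.
  x = 0: f ≡ 0 at y ∈ ∅; g ≡ 0 at y ∈ {0, 4}; common: ∅.
  x = 1: f ≡ 0 at y ∈ ∅; g ≡ 0 at y ∈ {2, 3}; common: ∅.
  x = 2: f ≡ 0 at y ∈ ∅; g ≡ 0 at y ∈ {0, 6}; common: ∅.
  x = 3: f ≡ 0 at y ∈ ∅; g ≡ 0 at y ∈ {2, 5}; common: ∅.
  x = 4: f ≡ 0 at y ∈ {0, 1, 2, 3, 4, 5, 6}; g ≡ 0 at y ∈ {3, 5}; common: {3, 5}.
  x = 5: f ≡ 0 at y ∈ ∅; g ≡ 0 at y ∈ {1}; common: ∅.
  x = 6: f ≡ 0 at y ∈ ∅; g ≡ 0 at y ∈ {4, 6}; common: ∅.
Collecting: common zeros = {(4, 3), (4, 5)}, so the count is 2.
Comparison with the Bézout bound: 2 ≤ 2 = deg(f)·deg(g), as expected for curves with no common component (the bound is attained).


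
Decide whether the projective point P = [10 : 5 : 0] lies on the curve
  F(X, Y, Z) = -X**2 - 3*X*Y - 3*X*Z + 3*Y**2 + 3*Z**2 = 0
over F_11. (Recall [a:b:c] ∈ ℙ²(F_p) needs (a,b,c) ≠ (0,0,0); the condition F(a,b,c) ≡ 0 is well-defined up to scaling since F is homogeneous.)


F(10,5,0) ≡ 1 (mod 11); P is NOT on the curve.

Evaluate F(10, 5, 0) term-by-term (mod 11).
  -X**2 ↦ -1·100·1·1 = -100
  -3*X*Y ↦ -3·10·5·1 = -150
  -3*X*Z ↦ -3·10·1·0 = 0
  3*Y**2 ↦ 3·1·25·1 = 75
  3*Z**2 ↦ 3·1·1·0 = 0
Sum: F(10, 5, 0) = (-100) + (-150) + (0) + (75) + (0) = -175.
Reducing mod 11: -175 ≡ 1 (mod 11).
Since F(a, b, c) ≡ 1 ≠ 0 (mod 11), P does NOT lie on the curve.


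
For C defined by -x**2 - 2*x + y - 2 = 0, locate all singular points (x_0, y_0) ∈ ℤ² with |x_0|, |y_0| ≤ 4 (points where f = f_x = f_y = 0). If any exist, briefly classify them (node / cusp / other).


No singular points in the scanned grid; C is smooth there.

Compute partial derivatives:
  f_x = -2*x - 2.
  f_y = 1.
f_y = 1 is a nonzero constant, so f_y never vanishes: no point (x, y) can satisfy f = f_x = f_y = 0. In particular no (x, y) ∈ {−4, ..., 4}² is singular; the curve is smooth.


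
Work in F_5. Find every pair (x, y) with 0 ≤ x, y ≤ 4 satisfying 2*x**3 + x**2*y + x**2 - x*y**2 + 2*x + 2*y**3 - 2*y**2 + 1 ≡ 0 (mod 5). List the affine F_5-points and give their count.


Affine F_5-points: {(1, 4), (2, 0), (2, 3), (2, 4), (3, 0), (4, 1)}; count = 6.

For each of the 25 pairs (x, y) ∈ F_5², evaluate f(x, y) mod 5. Record the zeros.
  x = 0: [0↦1, 1↦1, 2↦4, 3↦2, 4↦2]  zeros at y ∈ ∅
  x = 1: [0↦1, 1↦1, 2↦2, 3↦1, 4↦0]  zeros at y ∈ {4}
  x = 2: [0↦0, 1↦2, 2↦3, 3↦0, 4↦0]  zeros at y ∈ {0, 3, 4}
  x = 3: [0↦0, 1↦1, 2↦4, 3↦1, 4↦4]  zeros at y ∈ {0}
  x = 4: [0↦3, 1↦0, 2↦2, 3↦1, 4↦4]  zeros at y ∈ {1}
Collecting zeros: affine points = {(1, 4), (2, 0), (2, 3), (2, 4), (3, 0), (4, 1)}.
Total count |C(F_5)_aff| = 6.


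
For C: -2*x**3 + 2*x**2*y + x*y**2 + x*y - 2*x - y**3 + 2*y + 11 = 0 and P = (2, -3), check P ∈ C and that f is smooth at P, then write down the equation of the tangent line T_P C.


Tangent line at P: -44*x - 27*y + 7 = 0.

Step 1: f(2, -3) = 0, so P lies on C.
Step 2: partial derivatives
  f_x(x, y) = -6*x**2 + 4*x*y + y**2 + y - 2, f_y(x, y) = 2*x**2 + 2*x*y + x - 3*y**2 + 2.
  f_x(P) = -44, f_y(P) = -27 (gradient nonzero, so P is smooth).
Step 3: tangent line at P: -44·(x − 2) + -27·(y − -3) = 0.
Expanding: -44*x - 27*y + 7 = 0.


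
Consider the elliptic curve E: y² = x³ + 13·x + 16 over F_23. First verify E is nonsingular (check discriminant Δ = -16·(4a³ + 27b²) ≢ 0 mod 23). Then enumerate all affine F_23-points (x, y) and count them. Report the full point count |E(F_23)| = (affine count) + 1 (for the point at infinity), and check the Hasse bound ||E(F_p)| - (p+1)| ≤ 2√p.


Affine points = {(0, 4), (0, 19), (2, 2), (2, 21), (3, 6), (3, 17), (7, 6), (7, 17), (11, 8), (11, 15), (13, 6), (13, 17), (22, 5), (22, 18)}; affine count = 14; |E(F_23)| = 15.

Discriminant check: Δ ∝ 4a³ + 27b² = 4·13³ + 27·16² = 4·2197 + 27·256 ≡ 14 (mod 23). Nonzero ⇒ E is nonsingular.
For each x ∈ F_23, compute rhs = x³ + 13·x + 16 mod 23, then count y ∈ F_23 with y² ≡ rhs.
  x = 0: rhs = 16, matching y values: 4, 19 (2 points).
  x = 1: rhs = 7, matching y values: none (0 points).
  x = 2: rhs = 4, matching y values: 2, 21 (2 points).
  x = 3: rhs = 13, matching y values: 6, 17 (2 points).
  x = 4: rhs = 17, matching y values: none (0 points).
  x = 5: rhs = 22, matching y values: none (0 points).
  x = 6: rhs = 11, matching y values: none (0 points).
  x = 7: rhs = 13, matching y values: 6, 17 (2 points).
  x = 8: rhs = 11, matching y values: none (0 points).
  x = 9: rhs = 11, matching y values: none (0 points).
  x = 10: rhs = 19, matching y values: none (0 points).
  x = 11: rhs = 18, matching y values: 8, 15 (2 points).
  x = 12: rhs = 14, matching y values: none (0 points).
  x = 13: rhs = 13, matching y values: 6, 17 (2 points).
  x = 14: rhs = 21, matching y values: none (0 points).
  x = 15: rhs = 21, matching y values: none (0 points).
  x = 16: rhs = 19, matching y values: none (0 points).
  x = 17: rhs = 21, matching y values: none (0 points).
  x = 18: rhs = 10, matching y values: none (0 points).
  x = 19: rhs = 15, matching y values: none (0 points).
  x = 20: rhs = 19, matching y values: none (0 points).
  x = 21: rhs = 5, matching y values: none (0 points).
  x = 22: rhs = 2, matching y values: 5, 18 (2 points).
Total affine count: 14.
Full point count |E(F_23)| = 14 + 1 = 15.
Hasse bound: |15 − (23+1)| = |-9| = 9 ≤ 2√23 ≈ 9.5917 ✓.


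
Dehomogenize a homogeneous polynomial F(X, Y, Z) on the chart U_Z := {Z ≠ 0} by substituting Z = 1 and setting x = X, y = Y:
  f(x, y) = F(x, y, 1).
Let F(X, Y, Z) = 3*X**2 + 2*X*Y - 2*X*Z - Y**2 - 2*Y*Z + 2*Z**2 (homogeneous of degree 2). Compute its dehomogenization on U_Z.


f(x, y) = 3*x**2 + 2*x*y - 2*x - y**2 - 2*y + 2

On U_Z we set Z = 1. Each monomial c·X^i·Y^j·Z^k in F becomes c·x^i·y^j·1^k = c·x^i·y^j.
Substituting Z = 1: F(X, Y, 1) = 3*x**2 + 2*x*y - 2*x - y**2 - 2*y + 2.
Note: deg(f) ≤ deg(F) = 2; strict inequality happens when F is divisible by Z (lost terms).


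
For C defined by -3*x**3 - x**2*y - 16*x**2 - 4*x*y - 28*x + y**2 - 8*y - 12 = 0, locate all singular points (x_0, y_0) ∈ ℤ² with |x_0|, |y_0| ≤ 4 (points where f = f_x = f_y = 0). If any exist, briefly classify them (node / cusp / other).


Singular points: {(-2, 2)}; classification: cusp.

Compute partial derivatives:
  f_x = -9*x**2 - 2*x*y - 32*x - 4*y - 28.
  f_y = -x**2 - 4*x + 2*y - 8.
Scan x_0 ∈ {−4, ..., 4}. For each x_0, f_y(x_0, y) is a polynomial in y; find its integer roots y ∈ {−4, ..., 4}, then test f_x and f at those candidates.
  x = -4: f_y(-4, y) = 2*y - 8; vanishes at y ∈ {4}. (-4, 4): f_x = -28 ≠ 0.
  x = -3: f_y(-3, y) = 2*y - 5; no integer root y with |y| ≤ 4.
  x = -2: f_y(-2, y) = 2*y - 4; vanishes at y ∈ {2}. (-2, 2): f_x = 0, f = 0 — SINGULAR.
  x = -1: f_y(-1, y) = 2*y - 5; no integer root y with |y| ≤ 4.
  x = 0: f_y(0, y) = 2*y - 8; vanishes at y ∈ {4}. (0, 4): f_x = -44 ≠ 0.
  x = 1: f_y(1, y) = 2*y - 13; no integer root y with |y| ≤ 4.
  x = 2: f_y(2, y) = 2*y - 20; no integer root y with |y| ≤ 4.
  x = 3: f_y(3, y) = 2*y - 29; no integer root y with |y| ≤ 4.
  x = 4: f_y(4, y) = 2*y - 40; no integer root y with |y| ≤ 4.
Only singular point on the grid: (-2, 2).
Classify: substitute x = -2 + u, y = 2 + v and expand: f = -3*u**3 - u**2*v + v**2.
No constant or linear terms (consistent with a singular point). Quadratic part: v**2. Cubic part: -3*u**3 - u**2*v.
The quadratic part v**2 is a perfect square, so there is a single (double) tangent line v = 0, i.e. y = 2. Restricting the cubic part to that line (v = 0) leaves -3*u**3 ≠ 0, so f is not divisible by v and the branch is v² ≈ 3*u**3 to lowest order — this is a cusp.
Classification: cusp.


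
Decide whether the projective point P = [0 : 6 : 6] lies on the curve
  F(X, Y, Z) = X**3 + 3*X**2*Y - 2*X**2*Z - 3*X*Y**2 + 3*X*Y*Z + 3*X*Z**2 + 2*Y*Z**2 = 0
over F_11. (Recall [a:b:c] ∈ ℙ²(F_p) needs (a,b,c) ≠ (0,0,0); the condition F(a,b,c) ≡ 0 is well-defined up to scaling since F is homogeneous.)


F(0,6,6) ≡ 3 (mod 11); P is NOT on the curve.

Evaluate F(0, 6, 6) term-by-term (mod 11).
  X**3 ↦ 1·0·1·1 = 0
  3*X**2*Y ↦ 3·0·6·1 = 0
  -2*X**2*Z ↦ -2·0·1·6 = 0
  -3*X*Y**2 ↦ -3·0·36·1 = 0
  3*X*Y*Z ↦ 3·0·6·6 = 0
  3*X*Z**2 ↦ 3·0·1·36 = 0
  2*Y*Z**2 ↦ 2·1·6·36 = 432
Sum: F(0, 6, 6) = (0) + (0) + (0) + (0) + (0) + (0) + (432) = 432.
Reducing mod 11: 432 ≡ 3 (mod 11).
Since F(a, b, c) ≡ 3 ≠ 0 (mod 11), P does NOT lie on the curve.


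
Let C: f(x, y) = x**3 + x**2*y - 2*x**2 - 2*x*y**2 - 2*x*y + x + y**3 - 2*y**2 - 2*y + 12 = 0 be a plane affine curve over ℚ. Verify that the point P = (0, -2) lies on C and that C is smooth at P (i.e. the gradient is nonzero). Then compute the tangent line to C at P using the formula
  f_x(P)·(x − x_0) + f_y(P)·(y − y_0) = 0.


Tangent line at P: -3*x + 18*y + 36 = 0.

Step 1: f(0, -2) = 0, so P lies on C.
Step 2: partial derivatives
  f_x(x, y) = 3*x**2 + 2*x*y - 4*x - 2*y**2 - 2*y + 1, f_y(x, y) = x**2 - 4*x*y - 2*x + 3*y**2 - 4*y - 2.
  f_x(P) = -3, f_y(P) = 18 (gradient nonzero, so P is smooth).
Step 3: tangent line at P: -3·(x − 0) + 18·(y − -2) = 0.
Expanding: -3*x + 18*y + 36 = 0.


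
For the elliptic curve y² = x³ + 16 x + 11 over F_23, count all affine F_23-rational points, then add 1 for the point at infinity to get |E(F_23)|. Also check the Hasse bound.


Affine points = {(4, 1), (4, 22), (5, 3), (5, 20), (6, 1), (6, 22), (7, 11), (7, 12), (11, 0), (13, 1), (13, 22), (14, 9), (14, 14), (16, 4), (16, 19), (18, 6), (18, 17)}; affine count = 17; |E(F_23)| = 18.

Discriminant check: Δ ∝ 4a³ + 27b² = 4·16³ + 27·11² = 4·4096 + 27·121 ≡ 9 (mod 23). Nonzero ⇒ E is nonsingular.
For each x ∈ F_23, compute rhs = x³ + 16·x + 11 mod 23, then count y ∈ F_23 with y² ≡ rhs.
  x = 0: rhs = 11, matching y values: none (0 points).
  x = 1: rhs = 5, matching y values: none (0 points).
  x = 2: rhs = 5, matching y values: none (0 points).
  x = 3: rhs = 17, matching y values: none (0 points).
  x = 4: rhs = 1, matching y values: 1, 22 (2 points).
  x = 5: rhs = 9, matching y values: 3, 20 (2 points).
  x = 6: rhs = 1, matching y values: 1, 22 (2 points).
  x = 7: rhs = 6, matching y values: 11, 12 (2 points).
  x = 8: rhs = 7, matching y values: none (0 points).
  x = 9: rhs = 10, matching y values: none (0 points).
  x = 10: rhs = 21, matching y values: none (0 points).
  x = 11: rhs = 0, matching y values: 0 (1 points).
  x = 12: rhs = 22, matching y values: none (0 points).
  x = 13: rhs = 1, matching y values: 1, 22 (2 points).
  x = 14: rhs = 12, matching y values: 9, 14 (2 points).
  x = 15: rhs = 15, matching y values: none (0 points).
  x = 16: rhs = 16, matching y values: 4, 19 (2 points).
  x = 17: rhs = 21, matching y values: none (0 points).
  x = 18: rhs = 13, matching y values: 6, 17 (2 points).
  x = 19: rhs = 21, matching y values: none (0 points).
  x = 20: rhs = 5, matching y values: none (0 points).
  x = 21: rhs = 17, matching y values: none (0 points).
  x = 22: rhs = 17, matching y values: none (0 points).
Total affine count: 17.
Full point count |E(F_23)| = 17 + 1 = 18.
Hasse bound: |18 − (23+1)| = |-6| = 6 ≤ 2√23 ≈ 9.5917 ✓.


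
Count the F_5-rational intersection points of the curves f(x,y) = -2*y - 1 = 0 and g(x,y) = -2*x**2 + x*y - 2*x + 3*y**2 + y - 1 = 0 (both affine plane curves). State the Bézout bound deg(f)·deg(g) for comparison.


Common zeros: {(2, 2), (3, 2)}; count = 2; Bézout bound = 2.

deg(f) = 1, deg(g) = 2, so Bézout bound = 2.
Scan x ∈ F_5. For each x, list the y ∈ F_5 with f(x, y) ≡ 0 and those with g(x, y) ≡ 0 (mod 5); the common zeros in that column are the intersection.
  x = 0: f ≡ 0 at y ∈ {2}; g ≡ 0 at y ∈ ∅; common: ∅.
  x = 1: f ≡ 0 at y ∈ {2}; g ≡ 0 at y ∈ {0, 1}; common: ∅.
  x = 2: f ≡ 0 at y ∈ {2}; g ≡ 0 at y ∈ {2}; common: {2}.
  x = 3: f ≡ 0 at y ∈ {2}; g ≡ 0 at y ∈ {0, 2}; common: {2}.
  x = 4: f ≡ 0 at y ∈ {2}; g ≡ 0 at y ∈ ∅; common: ∅.
Collecting: common zeros = {(2, 2), (3, 2)}, so the count is 2.
Comparison with the Bézout bound: 2 ≤ 2 = deg(f)·deg(g), as expected for curves with no common component (the bound is attained).


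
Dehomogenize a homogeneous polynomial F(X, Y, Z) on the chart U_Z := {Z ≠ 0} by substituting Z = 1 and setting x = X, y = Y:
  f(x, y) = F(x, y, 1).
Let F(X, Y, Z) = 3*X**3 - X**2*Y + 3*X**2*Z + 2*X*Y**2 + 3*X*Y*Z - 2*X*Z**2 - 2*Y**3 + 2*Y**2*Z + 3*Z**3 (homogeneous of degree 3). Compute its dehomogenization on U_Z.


f(x, y) = 3*x**3 - x**2*y + 3*x**2 + 2*x*y**2 + 3*x*y - 2*x - 2*y**3 + 2*y**2 + 3

On U_Z we set Z = 1. Each monomial c·X^i·Y^j·Z^k in F becomes c·x^i·y^j·1^k = c·x^i·y^j.
Substituting Z = 1: F(X, Y, 1) = 3*x**3 - x**2*y + 3*x**2 + 2*x*y**2 + 3*x*y - 2*x - 2*y**3 + 2*y**2 + 3.
Note: deg(f) ≤ deg(F) = 3; strict inequality happens when F is divisible by Z (lost terms).


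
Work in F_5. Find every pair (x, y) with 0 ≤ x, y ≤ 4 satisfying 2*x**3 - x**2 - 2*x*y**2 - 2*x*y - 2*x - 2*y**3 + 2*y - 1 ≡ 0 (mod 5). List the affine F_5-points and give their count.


Affine F_5-points: {(3, 2)}; count = 1.

For each of the 25 pairs (x, y) ∈ F_5², evaluate f(x, y) mod 5. Record the zeros.
  x = 0: [0↦4, 1↦4, 2↦2, 3↦1, 4↦4]  zeros at y ∈ ∅
  x = 1: [0↦3, 1↦4, 2↦4, 3↦1, 4↦3]  zeros at y ∈ ∅
  x = 2: [0↦2, 1↦4, 2↦1, 3↦1, 4↦2]  zeros at y ∈ ∅
  x = 3: [0↦3, 1↦1, 2↦0, 3↦3, 4↦3]  zeros at y ∈ {2}
  x = 4: [0↦3, 1↦2, 2↦3, 3↦4, 4↦3]  zeros at y ∈ ∅
Collecting zeros: affine points = {(3, 2)}.
Total count |C(F_5)_aff| = 1.


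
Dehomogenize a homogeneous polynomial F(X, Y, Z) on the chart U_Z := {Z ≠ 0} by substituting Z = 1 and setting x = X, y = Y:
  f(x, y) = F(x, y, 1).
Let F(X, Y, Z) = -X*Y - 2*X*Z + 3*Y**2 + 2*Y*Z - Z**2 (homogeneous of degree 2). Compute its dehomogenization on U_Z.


f(x, y) = -x*y - 2*x + 3*y**2 + 2*y - 1

On U_Z we set Z = 1. Each monomial c·X^i·Y^j·Z^k in F becomes c·x^i·y^j·1^k = c·x^i·y^j.
Substituting Z = 1: F(X, Y, 1) = -x*y - 2*x + 3*y**2 + 2*y - 1.
Note: deg(f) ≤ deg(F) = 2; strict inequality happens when F is divisible by Z (lost terms).


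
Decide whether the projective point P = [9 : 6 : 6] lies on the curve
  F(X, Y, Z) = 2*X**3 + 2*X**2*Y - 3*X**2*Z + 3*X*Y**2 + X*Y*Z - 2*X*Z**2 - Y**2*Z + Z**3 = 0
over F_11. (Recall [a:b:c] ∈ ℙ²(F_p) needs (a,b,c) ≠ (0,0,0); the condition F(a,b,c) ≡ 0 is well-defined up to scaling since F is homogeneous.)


F(9,6,6) ≡ 3 (mod 11); P is NOT on the curve.

Evaluate F(9, 6, 6) term-by-term (mod 11).
  2*X**3 ↦ 2·729·1·1 = 1458
  2*X**2*Y ↦ 2·81·6·1 = 972
  -3*X**2*Z ↦ -3·81·1·6 = -1458
  3*X*Y**2 ↦ 3·9·36·1 = 972
  X*Y*Z ↦ 1·9·6·6 = 324
  -2*X*Z**2 ↦ -2·9·1·36 = -648
  -Y**2*Z ↦ -1·1·36·6 = -216
  Z**3 ↦ 1·1·1·216 = 216
Sum: F(9, 6, 6) = (1458) + (972) + (-1458) + (972) + (324) + (-648) + (-216) + (216) = 1620.
Reducing mod 11: 1620 ≡ 3 (mod 11).
Since F(a, b, c) ≡ 3 ≠ 0 (mod 11), P does NOT lie on the curve.


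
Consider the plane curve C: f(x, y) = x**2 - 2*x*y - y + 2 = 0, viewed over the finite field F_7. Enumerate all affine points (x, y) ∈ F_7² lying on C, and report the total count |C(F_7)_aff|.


Affine F_7-points: {(0, 2), (1, 1), (2, 4), (4, 2), (5, 5), (6, 4)}; count = 6.

For each of the 49 pairs (x, y) ∈ F_7², evaluate f(x, y) mod 7. Record the zeros.
  x = 0: [0↦2, 1↦1, 2↦0, 3↦6, 4↦5, 5↦4, 6↦3]  zeros at y ∈ {2}
  x = 1: [0↦3, 1↦0, 2↦4, 3↦1, 4↦5, 5↦2, 6↦6]  zeros at y ∈ {1}
  x = 2: [0↦6, 1↦1, 2↦3, 3↦5, 4↦0, 5↦2, 6↦4]  zeros at y ∈ {4}
  x = 3: [0↦4, 1↦4, 2↦4, 3↦4, 4↦4, 5↦4, 6↦4]  zeros at y ∈ ∅
  x = 4: [0↦4, 1↦2, 2↦0, 3↦5, 4↦3, 5↦1, 6↦6]  zeros at y ∈ {2}
  x = 5: [0↦6, 1↦2, 2↦5, 3↦1, 4↦4, 5↦0, 6↦3]  zeros at y ∈ {5}
  x = 6: [0↦3, 1↦4, 2↦5, 3↦6, 4↦0, 5↦1, 6↦2]  zeros at y ∈ {4}
Collecting zeros: affine points = {(0, 2), (1, 1), (2, 4), (4, 2), (5, 5), (6, 4)}.
Total count |C(F_7)_aff| = 6.


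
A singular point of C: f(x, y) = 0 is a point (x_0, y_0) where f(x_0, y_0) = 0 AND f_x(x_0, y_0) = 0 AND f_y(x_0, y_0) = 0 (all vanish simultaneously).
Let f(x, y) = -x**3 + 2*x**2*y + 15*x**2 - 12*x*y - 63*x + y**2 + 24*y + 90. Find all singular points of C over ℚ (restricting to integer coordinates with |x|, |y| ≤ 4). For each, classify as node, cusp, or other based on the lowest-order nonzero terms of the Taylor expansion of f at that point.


Singular points: {(3, -3)}; classification: cusp.

Compute partial derivatives:
  f_x = -3*x**2 + 4*x*y + 30*x - 12*y - 63.
  f_y = 2*x**2 - 12*x + 2*y + 24.
Scan x_0 ∈ {−4, ..., 4}. For each x_0, f_y(x_0, y) is a polynomial in y; find its integer roots y ∈ {−4, ..., 4}, then test f_x and f at those candidates.
  x = -4: f_y(-4, y) = 2*y + 104; no integer root y with |y| ≤ 4.
  x = -3: f_y(-3, y) = 2*y + 78; no integer root y with |y| ≤ 4.
  x = -2: f_y(-2, y) = 2*y + 56; no integer root y with |y| ≤ 4.
  x = -1: f_y(-1, y) = 2*y + 38; no integer root y with |y| ≤ 4.
  x = 0: f_y(0, y) = 2*y + 24; no integer root y with |y| ≤ 4.
  x = 1: f_y(1, y) = 2*y + 14; no integer root y with |y| ≤ 4.
  x = 2: f_y(2, y) = 2*y + 8; vanishes at y ∈ {-4}. (2, -4): f_x = 1 ≠ 0.
  x = 3: f_y(3, y) = 2*y + 6; vanishes at y ∈ {-3}. (3, -3): f_x = 0, f = 0 — SINGULAR.
  x = 4: f_y(4, y) = 2*y + 8; vanishes at y ∈ {-4}. (4, -4): f_x = -7 ≠ 0.
Only singular point on the grid: (3, -3).
Classify: substitute x = 3 + u, y = -3 + v and expand: f = -u**3 + 2*u**2*v + v**2.
No constant or linear terms (consistent with a singular point). Quadratic part: v**2. Cubic part: -u**3 + 2*u**2*v.
The quadratic part v**2 is a perfect square, so there is a single (double) tangent line v = 0, i.e. y = -3. Restricting the cubic part to that line (v = 0) leaves -u**3 ≠ 0, so f is not divisible by v and the branch is v² ≈ u**3 to lowest order — this is a cusp.
Classification: cusp.


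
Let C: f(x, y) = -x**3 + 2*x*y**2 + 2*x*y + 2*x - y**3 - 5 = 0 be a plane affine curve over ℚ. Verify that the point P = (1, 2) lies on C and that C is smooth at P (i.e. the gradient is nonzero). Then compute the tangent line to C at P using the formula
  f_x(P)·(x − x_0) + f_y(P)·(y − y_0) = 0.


Tangent line at P: 11*x - 2*y - 7 = 0.

Step 1: f(1, 2) = 0, so P lies on C.
Step 2: partial derivatives
  f_x(x, y) = -3*x**2 + 2*y**2 + 2*y + 2, f_y(x, y) = 4*x*y + 2*x - 3*y**2.
  f_x(P) = 11, f_y(P) = -2 (gradient nonzero, so P is smooth).
Step 3: tangent line at P: 11·(x − 1) + -2·(y − 2) = 0.
Expanding: 11*x - 2*y - 7 = 0.


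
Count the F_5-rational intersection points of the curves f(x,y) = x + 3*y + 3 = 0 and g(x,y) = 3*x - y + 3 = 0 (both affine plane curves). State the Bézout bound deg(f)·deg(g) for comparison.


Common zeros: ∅; count = 0; Bézout bound = 1.

deg(f) = 1, deg(g) = 1, so Bézout bound = 1.
Scan x ∈ F_5. For each x, list the y ∈ F_5 with f(x, y) ≡ 0 and those with g(x, y) ≡ 0 (mod 5); the common zeros in that column are the intersection.
  x = 0: f ≡ 0 at y ∈ {4}; g ≡ 0 at y ∈ {3}; common: ∅.
  x = 1: f ≡ 0 at y ∈ {2}; g ≡ 0 at y ∈ {1}; common: ∅.
  x = 2: f ≡ 0 at y ∈ {0}; g ≡ 0 at y ∈ {4}; common: ∅.
  x = 3: f ≡ 0 at y ∈ {3}; g ≡ 0 at y ∈ {2}; common: ∅.
  x = 4: f ≡ 0 at y ∈ {1}; g ≡ 0 at y ∈ {0}; common: ∅.
Collecting: common zeros = ∅, so the count is 0.
Comparison with the Bézout bound: 0 ≤ 1 = deg(f)·deg(g), as expected for curves with no common component (the affine F_5-count falls short of the bound because intersections may lie at infinity, over extension fields, or carry multiplicity).


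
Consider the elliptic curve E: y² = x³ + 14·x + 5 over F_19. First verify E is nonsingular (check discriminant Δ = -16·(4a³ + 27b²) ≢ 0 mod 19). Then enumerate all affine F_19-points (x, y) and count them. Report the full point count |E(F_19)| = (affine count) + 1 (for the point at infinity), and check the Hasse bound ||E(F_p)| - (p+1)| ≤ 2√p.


Affine points = {(0, 9), (0, 10), (1, 1), (1, 18), (3, 6), (3, 13), (4, 7), (4, 12), (6, 1), (6, 18), (7, 3), (7, 16), (9, 9), (9, 10), (10, 9), (10, 10), (12, 1), (12, 18), (13, 3), (13, 16), (14, 0), (17, 8), (17, 11), (18, 3), (18, 16)}; affine count = 25; |E(F_19)| = 26.

Discriminant check: Δ ∝ 4a³ + 27b² = 4·14³ + 27·5² = 4·2744 + 27·25 ≡ 4 (mod 19). Nonzero ⇒ E is nonsingular.
For each x ∈ F_19, compute rhs = x³ + 14·x + 5 mod 19, then count y ∈ F_19 with y² ≡ rhs.
  x = 0: rhs = 5, matching y values: 9, 10 (2 points).
  x = 1: rhs = 1, matching y values: 1, 18 (2 points).
  x = 2: rhs = 3, matching y values: none (0 points).
  x = 3: rhs = 17, matching y values: 6, 13 (2 points).
  x = 4: rhs = 11, matching y values: 7, 12 (2 points).
  x = 5: rhs = 10, matching y values: none (0 points).
  x = 6: rhs = 1, matching y values: 1, 18 (2 points).
  x = 7: rhs = 9, matching y values: 3, 16 (2 points).
  x = 8: rhs = 2, matching y values: none (0 points).
  x = 9: rhs = 5, matching y values: 9, 10 (2 points).
  x = 10: rhs = 5, matching y values: 9, 10 (2 points).
  x = 11: rhs = 8, matching y values: none (0 points).
  x = 12: rhs = 1, matching y values: 1, 18 (2 points).
  x = 13: rhs = 9, matching y values: 3, 16 (2 points).
  x = 14: rhs = 0, matching y values: 0 (1 points).
  x = 15: rhs = 18, matching y values: none (0 points).
  x = 16: rhs = 12, matching y values: none (0 points).
  x = 17: rhs = 7, matching y values: 8, 11 (2 points).
  x = 18: rhs = 9, matching y values: 3, 16 (2 points).
Total affine count: 25.
Full point count |E(F_19)| = 25 + 1 = 26.
Hasse bound: |26 − (19+1)| = |6| = 6 ≤ 2√19 ≈ 8.7178 ✓.
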